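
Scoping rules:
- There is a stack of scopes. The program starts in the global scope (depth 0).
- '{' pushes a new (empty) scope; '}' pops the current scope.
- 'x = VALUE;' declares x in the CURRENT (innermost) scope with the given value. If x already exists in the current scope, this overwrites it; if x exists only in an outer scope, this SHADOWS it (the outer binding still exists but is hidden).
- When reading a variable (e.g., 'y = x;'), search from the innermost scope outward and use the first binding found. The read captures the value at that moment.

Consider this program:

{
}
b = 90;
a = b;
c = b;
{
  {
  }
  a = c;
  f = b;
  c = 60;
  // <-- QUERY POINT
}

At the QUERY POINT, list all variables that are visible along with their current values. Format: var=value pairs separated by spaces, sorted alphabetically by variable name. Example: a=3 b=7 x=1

Answer: a=90 b=90 c=60 f=90

Derivation:
Step 1: enter scope (depth=1)
Step 2: exit scope (depth=0)
Step 3: declare b=90 at depth 0
Step 4: declare a=(read b)=90 at depth 0
Step 5: declare c=(read b)=90 at depth 0
Step 6: enter scope (depth=1)
Step 7: enter scope (depth=2)
Step 8: exit scope (depth=1)
Step 9: declare a=(read c)=90 at depth 1
Step 10: declare f=(read b)=90 at depth 1
Step 11: declare c=60 at depth 1
Visible at query point: a=90 b=90 c=60 f=90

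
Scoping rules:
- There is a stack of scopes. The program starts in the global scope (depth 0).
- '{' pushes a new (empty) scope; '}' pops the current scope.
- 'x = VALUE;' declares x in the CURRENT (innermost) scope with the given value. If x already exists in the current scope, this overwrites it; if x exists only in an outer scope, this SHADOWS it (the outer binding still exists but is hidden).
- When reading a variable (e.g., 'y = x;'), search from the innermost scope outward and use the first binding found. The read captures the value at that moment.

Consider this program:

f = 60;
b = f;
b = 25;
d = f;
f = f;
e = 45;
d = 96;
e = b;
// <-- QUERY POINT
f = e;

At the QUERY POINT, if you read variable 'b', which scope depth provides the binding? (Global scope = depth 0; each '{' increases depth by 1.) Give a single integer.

Step 1: declare f=60 at depth 0
Step 2: declare b=(read f)=60 at depth 0
Step 3: declare b=25 at depth 0
Step 4: declare d=(read f)=60 at depth 0
Step 5: declare f=(read f)=60 at depth 0
Step 6: declare e=45 at depth 0
Step 7: declare d=96 at depth 0
Step 8: declare e=(read b)=25 at depth 0
Visible at query point: b=25 d=96 e=25 f=60

Answer: 0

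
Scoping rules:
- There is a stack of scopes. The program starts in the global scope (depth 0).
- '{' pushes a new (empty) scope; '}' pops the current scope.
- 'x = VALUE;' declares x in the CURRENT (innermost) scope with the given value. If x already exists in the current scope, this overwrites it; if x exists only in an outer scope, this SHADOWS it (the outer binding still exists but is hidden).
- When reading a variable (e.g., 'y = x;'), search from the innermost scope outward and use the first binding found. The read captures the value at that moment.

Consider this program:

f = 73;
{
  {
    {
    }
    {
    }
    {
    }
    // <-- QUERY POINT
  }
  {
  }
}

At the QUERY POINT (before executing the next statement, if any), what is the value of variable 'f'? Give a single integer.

Step 1: declare f=73 at depth 0
Step 2: enter scope (depth=1)
Step 3: enter scope (depth=2)
Step 4: enter scope (depth=3)
Step 5: exit scope (depth=2)
Step 6: enter scope (depth=3)
Step 7: exit scope (depth=2)
Step 8: enter scope (depth=3)
Step 9: exit scope (depth=2)
Visible at query point: f=73

Answer: 73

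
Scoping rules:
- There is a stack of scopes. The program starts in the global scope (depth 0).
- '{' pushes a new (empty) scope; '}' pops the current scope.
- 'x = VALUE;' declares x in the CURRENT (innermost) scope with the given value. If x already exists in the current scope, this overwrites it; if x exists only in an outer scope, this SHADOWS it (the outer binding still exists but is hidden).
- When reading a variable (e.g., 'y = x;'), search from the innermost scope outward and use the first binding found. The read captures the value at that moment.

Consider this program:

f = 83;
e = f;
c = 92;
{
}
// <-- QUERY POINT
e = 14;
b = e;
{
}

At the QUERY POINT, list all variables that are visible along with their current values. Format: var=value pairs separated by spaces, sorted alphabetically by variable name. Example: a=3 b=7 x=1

Answer: c=92 e=83 f=83

Derivation:
Step 1: declare f=83 at depth 0
Step 2: declare e=(read f)=83 at depth 0
Step 3: declare c=92 at depth 0
Step 4: enter scope (depth=1)
Step 5: exit scope (depth=0)
Visible at query point: c=92 e=83 f=83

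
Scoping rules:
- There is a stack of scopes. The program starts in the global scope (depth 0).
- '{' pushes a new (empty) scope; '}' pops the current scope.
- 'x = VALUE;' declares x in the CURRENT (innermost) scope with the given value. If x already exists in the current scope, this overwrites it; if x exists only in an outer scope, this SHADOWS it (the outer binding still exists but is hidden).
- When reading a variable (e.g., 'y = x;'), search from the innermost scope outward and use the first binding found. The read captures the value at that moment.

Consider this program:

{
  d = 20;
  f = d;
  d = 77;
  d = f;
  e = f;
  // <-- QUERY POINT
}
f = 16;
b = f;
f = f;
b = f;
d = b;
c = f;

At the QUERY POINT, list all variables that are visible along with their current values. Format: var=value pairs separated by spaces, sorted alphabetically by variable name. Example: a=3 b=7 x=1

Answer: d=20 e=20 f=20

Derivation:
Step 1: enter scope (depth=1)
Step 2: declare d=20 at depth 1
Step 3: declare f=(read d)=20 at depth 1
Step 4: declare d=77 at depth 1
Step 5: declare d=(read f)=20 at depth 1
Step 6: declare e=(read f)=20 at depth 1
Visible at query point: d=20 e=20 f=20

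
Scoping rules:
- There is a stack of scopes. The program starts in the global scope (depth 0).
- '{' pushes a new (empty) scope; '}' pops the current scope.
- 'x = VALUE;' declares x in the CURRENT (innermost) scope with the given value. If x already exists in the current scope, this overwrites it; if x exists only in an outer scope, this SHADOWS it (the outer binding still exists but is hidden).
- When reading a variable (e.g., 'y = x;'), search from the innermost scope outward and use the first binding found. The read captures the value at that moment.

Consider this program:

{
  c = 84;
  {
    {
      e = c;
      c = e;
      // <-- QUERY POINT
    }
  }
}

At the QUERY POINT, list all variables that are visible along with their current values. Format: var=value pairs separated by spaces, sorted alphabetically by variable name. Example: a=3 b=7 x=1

Step 1: enter scope (depth=1)
Step 2: declare c=84 at depth 1
Step 3: enter scope (depth=2)
Step 4: enter scope (depth=3)
Step 5: declare e=(read c)=84 at depth 3
Step 6: declare c=(read e)=84 at depth 3
Visible at query point: c=84 e=84

Answer: c=84 e=84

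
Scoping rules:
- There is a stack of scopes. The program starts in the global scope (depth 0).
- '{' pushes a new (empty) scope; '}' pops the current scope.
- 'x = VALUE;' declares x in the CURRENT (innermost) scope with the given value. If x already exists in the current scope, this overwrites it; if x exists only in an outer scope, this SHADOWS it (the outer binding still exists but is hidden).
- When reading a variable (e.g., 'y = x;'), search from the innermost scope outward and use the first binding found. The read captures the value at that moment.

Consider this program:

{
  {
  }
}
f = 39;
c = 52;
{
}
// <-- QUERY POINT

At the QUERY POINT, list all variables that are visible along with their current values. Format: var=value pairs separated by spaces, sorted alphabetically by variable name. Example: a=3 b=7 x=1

Answer: c=52 f=39

Derivation:
Step 1: enter scope (depth=1)
Step 2: enter scope (depth=2)
Step 3: exit scope (depth=1)
Step 4: exit scope (depth=0)
Step 5: declare f=39 at depth 0
Step 6: declare c=52 at depth 0
Step 7: enter scope (depth=1)
Step 8: exit scope (depth=0)
Visible at query point: c=52 f=39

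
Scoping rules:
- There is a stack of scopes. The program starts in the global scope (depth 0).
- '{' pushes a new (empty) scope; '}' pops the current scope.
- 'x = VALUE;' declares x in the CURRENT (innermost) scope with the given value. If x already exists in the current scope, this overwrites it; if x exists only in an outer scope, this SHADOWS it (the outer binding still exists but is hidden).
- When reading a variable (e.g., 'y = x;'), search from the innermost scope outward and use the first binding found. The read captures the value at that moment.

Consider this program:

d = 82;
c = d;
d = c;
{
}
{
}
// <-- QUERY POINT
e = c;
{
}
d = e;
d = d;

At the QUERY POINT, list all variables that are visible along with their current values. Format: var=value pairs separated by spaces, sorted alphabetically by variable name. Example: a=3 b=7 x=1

Answer: c=82 d=82

Derivation:
Step 1: declare d=82 at depth 0
Step 2: declare c=(read d)=82 at depth 0
Step 3: declare d=(read c)=82 at depth 0
Step 4: enter scope (depth=1)
Step 5: exit scope (depth=0)
Step 6: enter scope (depth=1)
Step 7: exit scope (depth=0)
Visible at query point: c=82 d=82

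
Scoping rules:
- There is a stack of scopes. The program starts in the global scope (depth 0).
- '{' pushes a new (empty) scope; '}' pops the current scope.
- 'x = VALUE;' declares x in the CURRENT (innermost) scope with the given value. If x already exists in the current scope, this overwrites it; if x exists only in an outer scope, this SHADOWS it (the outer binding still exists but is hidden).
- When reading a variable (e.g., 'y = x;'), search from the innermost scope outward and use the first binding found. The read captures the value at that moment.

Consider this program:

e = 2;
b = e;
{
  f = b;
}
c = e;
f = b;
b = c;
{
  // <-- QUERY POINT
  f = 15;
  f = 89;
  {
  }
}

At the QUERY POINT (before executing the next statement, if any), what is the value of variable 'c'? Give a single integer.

Step 1: declare e=2 at depth 0
Step 2: declare b=(read e)=2 at depth 0
Step 3: enter scope (depth=1)
Step 4: declare f=(read b)=2 at depth 1
Step 5: exit scope (depth=0)
Step 6: declare c=(read e)=2 at depth 0
Step 7: declare f=(read b)=2 at depth 0
Step 8: declare b=(read c)=2 at depth 0
Step 9: enter scope (depth=1)
Visible at query point: b=2 c=2 e=2 f=2

Answer: 2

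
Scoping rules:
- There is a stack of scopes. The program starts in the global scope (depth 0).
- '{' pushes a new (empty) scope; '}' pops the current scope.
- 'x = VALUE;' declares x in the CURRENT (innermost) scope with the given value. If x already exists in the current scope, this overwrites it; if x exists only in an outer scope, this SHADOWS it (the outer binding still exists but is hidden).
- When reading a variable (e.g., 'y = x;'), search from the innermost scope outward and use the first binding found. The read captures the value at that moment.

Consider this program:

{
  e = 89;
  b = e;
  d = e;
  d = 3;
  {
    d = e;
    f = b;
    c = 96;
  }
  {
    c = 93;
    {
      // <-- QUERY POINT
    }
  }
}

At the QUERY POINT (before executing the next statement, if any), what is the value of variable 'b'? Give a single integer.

Answer: 89

Derivation:
Step 1: enter scope (depth=1)
Step 2: declare e=89 at depth 1
Step 3: declare b=(read e)=89 at depth 1
Step 4: declare d=(read e)=89 at depth 1
Step 5: declare d=3 at depth 1
Step 6: enter scope (depth=2)
Step 7: declare d=(read e)=89 at depth 2
Step 8: declare f=(read b)=89 at depth 2
Step 9: declare c=96 at depth 2
Step 10: exit scope (depth=1)
Step 11: enter scope (depth=2)
Step 12: declare c=93 at depth 2
Step 13: enter scope (depth=3)
Visible at query point: b=89 c=93 d=3 e=89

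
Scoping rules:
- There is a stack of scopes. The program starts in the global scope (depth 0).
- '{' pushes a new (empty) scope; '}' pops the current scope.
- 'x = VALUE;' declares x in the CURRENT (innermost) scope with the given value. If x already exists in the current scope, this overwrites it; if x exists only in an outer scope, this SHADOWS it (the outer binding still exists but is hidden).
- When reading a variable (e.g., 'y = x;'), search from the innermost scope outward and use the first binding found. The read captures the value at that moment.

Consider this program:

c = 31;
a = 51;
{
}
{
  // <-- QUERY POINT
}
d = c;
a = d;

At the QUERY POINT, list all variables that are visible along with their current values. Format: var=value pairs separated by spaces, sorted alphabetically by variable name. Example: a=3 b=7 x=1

Answer: a=51 c=31

Derivation:
Step 1: declare c=31 at depth 0
Step 2: declare a=51 at depth 0
Step 3: enter scope (depth=1)
Step 4: exit scope (depth=0)
Step 5: enter scope (depth=1)
Visible at query point: a=51 c=31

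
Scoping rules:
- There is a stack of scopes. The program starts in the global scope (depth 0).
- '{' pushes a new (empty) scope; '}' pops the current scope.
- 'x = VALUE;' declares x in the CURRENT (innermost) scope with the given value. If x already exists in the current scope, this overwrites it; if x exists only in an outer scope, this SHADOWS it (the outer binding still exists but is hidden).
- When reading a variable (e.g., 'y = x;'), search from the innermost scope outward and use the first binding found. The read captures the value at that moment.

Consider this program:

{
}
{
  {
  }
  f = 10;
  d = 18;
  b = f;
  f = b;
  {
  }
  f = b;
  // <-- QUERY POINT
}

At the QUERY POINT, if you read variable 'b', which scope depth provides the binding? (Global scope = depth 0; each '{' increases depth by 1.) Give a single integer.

Step 1: enter scope (depth=1)
Step 2: exit scope (depth=0)
Step 3: enter scope (depth=1)
Step 4: enter scope (depth=2)
Step 5: exit scope (depth=1)
Step 6: declare f=10 at depth 1
Step 7: declare d=18 at depth 1
Step 8: declare b=(read f)=10 at depth 1
Step 9: declare f=(read b)=10 at depth 1
Step 10: enter scope (depth=2)
Step 11: exit scope (depth=1)
Step 12: declare f=(read b)=10 at depth 1
Visible at query point: b=10 d=18 f=10

Answer: 1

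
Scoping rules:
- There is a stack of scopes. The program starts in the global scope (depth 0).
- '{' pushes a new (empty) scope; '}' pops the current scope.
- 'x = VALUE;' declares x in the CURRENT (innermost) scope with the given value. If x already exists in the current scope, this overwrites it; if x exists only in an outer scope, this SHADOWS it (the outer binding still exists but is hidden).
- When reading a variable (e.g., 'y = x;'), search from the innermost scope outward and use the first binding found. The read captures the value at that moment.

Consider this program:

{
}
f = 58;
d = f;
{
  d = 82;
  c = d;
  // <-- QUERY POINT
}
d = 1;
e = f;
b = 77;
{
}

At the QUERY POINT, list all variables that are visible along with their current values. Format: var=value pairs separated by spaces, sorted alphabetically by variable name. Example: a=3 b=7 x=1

Answer: c=82 d=82 f=58

Derivation:
Step 1: enter scope (depth=1)
Step 2: exit scope (depth=0)
Step 3: declare f=58 at depth 0
Step 4: declare d=(read f)=58 at depth 0
Step 5: enter scope (depth=1)
Step 6: declare d=82 at depth 1
Step 7: declare c=(read d)=82 at depth 1
Visible at query point: c=82 d=82 f=58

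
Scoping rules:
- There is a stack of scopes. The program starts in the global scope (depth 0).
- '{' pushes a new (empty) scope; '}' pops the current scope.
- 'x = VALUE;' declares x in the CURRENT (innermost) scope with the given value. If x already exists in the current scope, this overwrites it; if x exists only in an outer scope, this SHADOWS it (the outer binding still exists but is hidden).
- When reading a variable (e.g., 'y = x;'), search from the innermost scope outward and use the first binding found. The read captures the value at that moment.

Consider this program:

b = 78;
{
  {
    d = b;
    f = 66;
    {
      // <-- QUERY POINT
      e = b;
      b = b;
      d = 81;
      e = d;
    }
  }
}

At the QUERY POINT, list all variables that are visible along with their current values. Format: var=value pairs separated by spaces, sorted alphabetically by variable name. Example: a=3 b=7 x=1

Step 1: declare b=78 at depth 0
Step 2: enter scope (depth=1)
Step 3: enter scope (depth=2)
Step 4: declare d=(read b)=78 at depth 2
Step 5: declare f=66 at depth 2
Step 6: enter scope (depth=3)
Visible at query point: b=78 d=78 f=66

Answer: b=78 d=78 f=66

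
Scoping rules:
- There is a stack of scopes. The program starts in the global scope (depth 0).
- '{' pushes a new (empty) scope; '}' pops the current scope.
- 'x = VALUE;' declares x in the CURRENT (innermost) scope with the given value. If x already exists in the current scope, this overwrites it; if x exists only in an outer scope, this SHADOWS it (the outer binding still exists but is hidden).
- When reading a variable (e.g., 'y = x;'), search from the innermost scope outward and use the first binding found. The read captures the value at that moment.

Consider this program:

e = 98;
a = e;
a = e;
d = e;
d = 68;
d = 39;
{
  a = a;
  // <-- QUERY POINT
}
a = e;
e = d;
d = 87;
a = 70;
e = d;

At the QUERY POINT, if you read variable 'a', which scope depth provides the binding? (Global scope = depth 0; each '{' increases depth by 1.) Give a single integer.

Step 1: declare e=98 at depth 0
Step 2: declare a=(read e)=98 at depth 0
Step 3: declare a=(read e)=98 at depth 0
Step 4: declare d=(read e)=98 at depth 0
Step 5: declare d=68 at depth 0
Step 6: declare d=39 at depth 0
Step 7: enter scope (depth=1)
Step 8: declare a=(read a)=98 at depth 1
Visible at query point: a=98 d=39 e=98

Answer: 1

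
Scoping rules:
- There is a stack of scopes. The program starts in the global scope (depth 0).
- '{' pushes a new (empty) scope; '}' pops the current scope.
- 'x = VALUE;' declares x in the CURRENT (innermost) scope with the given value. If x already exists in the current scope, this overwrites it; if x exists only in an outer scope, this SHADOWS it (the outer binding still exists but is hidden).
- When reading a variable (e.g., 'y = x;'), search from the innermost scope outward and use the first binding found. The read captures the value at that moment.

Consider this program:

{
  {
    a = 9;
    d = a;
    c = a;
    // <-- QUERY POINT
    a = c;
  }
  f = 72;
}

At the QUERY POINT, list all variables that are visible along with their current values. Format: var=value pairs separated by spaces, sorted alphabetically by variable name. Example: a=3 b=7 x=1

Answer: a=9 c=9 d=9

Derivation:
Step 1: enter scope (depth=1)
Step 2: enter scope (depth=2)
Step 3: declare a=9 at depth 2
Step 4: declare d=(read a)=9 at depth 2
Step 5: declare c=(read a)=9 at depth 2
Visible at query point: a=9 c=9 d=9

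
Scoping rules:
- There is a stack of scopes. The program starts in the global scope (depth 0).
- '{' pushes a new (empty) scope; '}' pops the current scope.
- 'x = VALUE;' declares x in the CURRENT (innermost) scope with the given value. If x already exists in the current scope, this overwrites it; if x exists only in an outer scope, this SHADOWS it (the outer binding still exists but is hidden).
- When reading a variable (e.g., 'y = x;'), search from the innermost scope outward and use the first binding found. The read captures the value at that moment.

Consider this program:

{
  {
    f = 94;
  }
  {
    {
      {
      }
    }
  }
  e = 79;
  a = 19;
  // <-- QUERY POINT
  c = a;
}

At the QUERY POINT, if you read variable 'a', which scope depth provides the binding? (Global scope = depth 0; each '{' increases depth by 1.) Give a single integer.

Answer: 1

Derivation:
Step 1: enter scope (depth=1)
Step 2: enter scope (depth=2)
Step 3: declare f=94 at depth 2
Step 4: exit scope (depth=1)
Step 5: enter scope (depth=2)
Step 6: enter scope (depth=3)
Step 7: enter scope (depth=4)
Step 8: exit scope (depth=3)
Step 9: exit scope (depth=2)
Step 10: exit scope (depth=1)
Step 11: declare e=79 at depth 1
Step 12: declare a=19 at depth 1
Visible at query point: a=19 e=79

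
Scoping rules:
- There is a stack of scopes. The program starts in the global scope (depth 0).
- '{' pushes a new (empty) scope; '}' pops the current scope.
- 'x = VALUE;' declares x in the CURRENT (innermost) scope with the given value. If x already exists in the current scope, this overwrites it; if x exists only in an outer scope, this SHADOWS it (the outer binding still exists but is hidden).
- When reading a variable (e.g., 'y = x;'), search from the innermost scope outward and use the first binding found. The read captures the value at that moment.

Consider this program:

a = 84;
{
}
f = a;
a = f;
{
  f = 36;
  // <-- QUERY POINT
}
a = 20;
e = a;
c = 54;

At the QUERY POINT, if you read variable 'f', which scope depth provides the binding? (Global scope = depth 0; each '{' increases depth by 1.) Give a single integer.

Answer: 1

Derivation:
Step 1: declare a=84 at depth 0
Step 2: enter scope (depth=1)
Step 3: exit scope (depth=0)
Step 4: declare f=(read a)=84 at depth 0
Step 5: declare a=(read f)=84 at depth 0
Step 6: enter scope (depth=1)
Step 7: declare f=36 at depth 1
Visible at query point: a=84 f=36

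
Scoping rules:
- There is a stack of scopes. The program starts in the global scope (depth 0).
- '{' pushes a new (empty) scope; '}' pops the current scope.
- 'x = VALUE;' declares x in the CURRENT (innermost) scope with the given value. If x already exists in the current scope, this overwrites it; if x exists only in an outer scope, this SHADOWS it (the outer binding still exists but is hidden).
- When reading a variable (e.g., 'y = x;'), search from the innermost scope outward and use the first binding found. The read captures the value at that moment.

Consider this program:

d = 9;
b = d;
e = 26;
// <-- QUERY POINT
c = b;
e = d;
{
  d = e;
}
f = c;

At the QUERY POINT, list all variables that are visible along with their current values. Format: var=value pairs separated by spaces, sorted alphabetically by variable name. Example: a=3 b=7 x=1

Answer: b=9 d=9 e=26

Derivation:
Step 1: declare d=9 at depth 0
Step 2: declare b=(read d)=9 at depth 0
Step 3: declare e=26 at depth 0
Visible at query point: b=9 d=9 e=26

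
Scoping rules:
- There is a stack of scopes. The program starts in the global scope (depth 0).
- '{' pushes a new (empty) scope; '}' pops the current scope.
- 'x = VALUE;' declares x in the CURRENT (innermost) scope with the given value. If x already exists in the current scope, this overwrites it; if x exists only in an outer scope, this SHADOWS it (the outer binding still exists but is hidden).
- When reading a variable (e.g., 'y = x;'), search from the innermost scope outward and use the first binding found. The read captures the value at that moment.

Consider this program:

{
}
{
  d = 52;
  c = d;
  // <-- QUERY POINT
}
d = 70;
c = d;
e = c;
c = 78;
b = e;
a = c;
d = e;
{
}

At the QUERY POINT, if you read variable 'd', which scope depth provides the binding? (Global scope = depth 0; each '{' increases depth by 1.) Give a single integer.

Step 1: enter scope (depth=1)
Step 2: exit scope (depth=0)
Step 3: enter scope (depth=1)
Step 4: declare d=52 at depth 1
Step 5: declare c=(read d)=52 at depth 1
Visible at query point: c=52 d=52

Answer: 1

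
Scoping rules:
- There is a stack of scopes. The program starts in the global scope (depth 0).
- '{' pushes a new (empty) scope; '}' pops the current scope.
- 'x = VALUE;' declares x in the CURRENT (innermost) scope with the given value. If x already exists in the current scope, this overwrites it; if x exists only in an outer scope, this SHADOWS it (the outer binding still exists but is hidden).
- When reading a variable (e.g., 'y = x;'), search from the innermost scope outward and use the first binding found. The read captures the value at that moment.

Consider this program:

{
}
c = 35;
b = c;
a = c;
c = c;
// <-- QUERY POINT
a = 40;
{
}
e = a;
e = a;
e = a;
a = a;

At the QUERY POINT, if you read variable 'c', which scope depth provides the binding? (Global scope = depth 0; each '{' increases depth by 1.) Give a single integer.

Answer: 0

Derivation:
Step 1: enter scope (depth=1)
Step 2: exit scope (depth=0)
Step 3: declare c=35 at depth 0
Step 4: declare b=(read c)=35 at depth 0
Step 5: declare a=(read c)=35 at depth 0
Step 6: declare c=(read c)=35 at depth 0
Visible at query point: a=35 b=35 c=35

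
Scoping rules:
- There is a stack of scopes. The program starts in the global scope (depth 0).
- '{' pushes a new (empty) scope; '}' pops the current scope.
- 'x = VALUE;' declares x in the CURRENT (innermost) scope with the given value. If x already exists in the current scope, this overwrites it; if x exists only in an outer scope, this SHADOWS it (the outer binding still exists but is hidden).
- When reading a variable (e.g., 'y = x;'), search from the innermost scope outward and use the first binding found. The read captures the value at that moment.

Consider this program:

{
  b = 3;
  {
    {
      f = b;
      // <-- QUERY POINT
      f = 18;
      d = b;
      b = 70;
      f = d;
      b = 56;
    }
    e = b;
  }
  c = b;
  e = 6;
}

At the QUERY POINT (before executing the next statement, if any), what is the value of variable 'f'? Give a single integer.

Step 1: enter scope (depth=1)
Step 2: declare b=3 at depth 1
Step 3: enter scope (depth=2)
Step 4: enter scope (depth=3)
Step 5: declare f=(read b)=3 at depth 3
Visible at query point: b=3 f=3

Answer: 3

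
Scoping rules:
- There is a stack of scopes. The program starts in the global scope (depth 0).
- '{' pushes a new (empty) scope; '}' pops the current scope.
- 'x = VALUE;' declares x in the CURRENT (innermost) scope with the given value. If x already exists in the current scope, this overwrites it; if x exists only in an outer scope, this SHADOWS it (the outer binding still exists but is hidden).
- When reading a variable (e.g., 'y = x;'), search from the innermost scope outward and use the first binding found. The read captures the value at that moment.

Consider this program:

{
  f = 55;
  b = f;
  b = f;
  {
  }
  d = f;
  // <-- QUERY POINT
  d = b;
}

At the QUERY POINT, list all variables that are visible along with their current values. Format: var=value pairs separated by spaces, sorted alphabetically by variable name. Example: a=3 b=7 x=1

Answer: b=55 d=55 f=55

Derivation:
Step 1: enter scope (depth=1)
Step 2: declare f=55 at depth 1
Step 3: declare b=(read f)=55 at depth 1
Step 4: declare b=(read f)=55 at depth 1
Step 5: enter scope (depth=2)
Step 6: exit scope (depth=1)
Step 7: declare d=(read f)=55 at depth 1
Visible at query point: b=55 d=55 f=55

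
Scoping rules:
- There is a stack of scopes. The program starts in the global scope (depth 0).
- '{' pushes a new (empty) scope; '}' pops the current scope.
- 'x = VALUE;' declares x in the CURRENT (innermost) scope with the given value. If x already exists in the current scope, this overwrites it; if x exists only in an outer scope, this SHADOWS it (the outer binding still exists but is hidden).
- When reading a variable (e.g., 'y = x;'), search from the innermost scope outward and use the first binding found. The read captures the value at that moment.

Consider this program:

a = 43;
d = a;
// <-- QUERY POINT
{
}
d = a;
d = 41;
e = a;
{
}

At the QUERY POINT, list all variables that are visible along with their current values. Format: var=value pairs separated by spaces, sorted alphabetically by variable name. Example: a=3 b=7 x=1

Answer: a=43 d=43

Derivation:
Step 1: declare a=43 at depth 0
Step 2: declare d=(read a)=43 at depth 0
Visible at query point: a=43 d=43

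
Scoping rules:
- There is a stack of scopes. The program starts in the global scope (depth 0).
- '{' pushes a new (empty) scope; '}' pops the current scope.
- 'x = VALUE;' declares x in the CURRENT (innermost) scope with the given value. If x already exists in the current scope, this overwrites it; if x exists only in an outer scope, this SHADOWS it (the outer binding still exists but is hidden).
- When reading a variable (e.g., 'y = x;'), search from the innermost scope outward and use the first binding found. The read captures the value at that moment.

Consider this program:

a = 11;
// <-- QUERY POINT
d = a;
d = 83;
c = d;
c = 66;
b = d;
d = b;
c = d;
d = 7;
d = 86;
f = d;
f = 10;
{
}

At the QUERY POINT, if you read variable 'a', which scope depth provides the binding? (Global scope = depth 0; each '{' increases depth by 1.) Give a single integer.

Step 1: declare a=11 at depth 0
Visible at query point: a=11

Answer: 0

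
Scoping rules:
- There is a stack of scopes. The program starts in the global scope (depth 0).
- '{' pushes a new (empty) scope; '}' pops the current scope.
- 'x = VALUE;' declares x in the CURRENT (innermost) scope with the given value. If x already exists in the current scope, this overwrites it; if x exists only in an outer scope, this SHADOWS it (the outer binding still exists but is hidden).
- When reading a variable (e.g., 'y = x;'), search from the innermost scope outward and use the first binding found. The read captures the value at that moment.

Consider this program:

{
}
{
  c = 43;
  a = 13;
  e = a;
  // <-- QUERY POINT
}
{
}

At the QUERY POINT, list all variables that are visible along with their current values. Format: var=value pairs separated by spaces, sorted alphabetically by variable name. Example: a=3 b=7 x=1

Step 1: enter scope (depth=1)
Step 2: exit scope (depth=0)
Step 3: enter scope (depth=1)
Step 4: declare c=43 at depth 1
Step 5: declare a=13 at depth 1
Step 6: declare e=(read a)=13 at depth 1
Visible at query point: a=13 c=43 e=13

Answer: a=13 c=43 e=13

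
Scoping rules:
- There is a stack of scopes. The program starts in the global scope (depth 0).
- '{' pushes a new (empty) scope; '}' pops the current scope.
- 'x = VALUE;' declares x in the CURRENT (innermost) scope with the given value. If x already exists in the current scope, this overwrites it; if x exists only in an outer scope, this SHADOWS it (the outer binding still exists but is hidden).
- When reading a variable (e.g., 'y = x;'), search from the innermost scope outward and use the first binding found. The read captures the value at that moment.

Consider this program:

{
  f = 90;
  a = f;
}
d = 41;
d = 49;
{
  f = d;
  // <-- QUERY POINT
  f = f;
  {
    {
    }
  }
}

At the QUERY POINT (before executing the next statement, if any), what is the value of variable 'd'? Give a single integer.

Step 1: enter scope (depth=1)
Step 2: declare f=90 at depth 1
Step 3: declare a=(read f)=90 at depth 1
Step 4: exit scope (depth=0)
Step 5: declare d=41 at depth 0
Step 6: declare d=49 at depth 0
Step 7: enter scope (depth=1)
Step 8: declare f=(read d)=49 at depth 1
Visible at query point: d=49 f=49

Answer: 49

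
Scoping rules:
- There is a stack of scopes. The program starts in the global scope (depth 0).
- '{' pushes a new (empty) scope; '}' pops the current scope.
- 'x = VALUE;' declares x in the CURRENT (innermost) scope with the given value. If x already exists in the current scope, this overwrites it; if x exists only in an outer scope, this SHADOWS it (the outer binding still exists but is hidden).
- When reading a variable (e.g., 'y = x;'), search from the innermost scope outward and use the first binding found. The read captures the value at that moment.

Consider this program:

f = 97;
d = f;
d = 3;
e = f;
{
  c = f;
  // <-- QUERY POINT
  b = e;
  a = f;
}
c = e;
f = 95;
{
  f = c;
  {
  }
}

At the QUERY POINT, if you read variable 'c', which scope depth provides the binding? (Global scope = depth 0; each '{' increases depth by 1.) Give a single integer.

Step 1: declare f=97 at depth 0
Step 2: declare d=(read f)=97 at depth 0
Step 3: declare d=3 at depth 0
Step 4: declare e=(read f)=97 at depth 0
Step 5: enter scope (depth=1)
Step 6: declare c=(read f)=97 at depth 1
Visible at query point: c=97 d=3 e=97 f=97

Answer: 1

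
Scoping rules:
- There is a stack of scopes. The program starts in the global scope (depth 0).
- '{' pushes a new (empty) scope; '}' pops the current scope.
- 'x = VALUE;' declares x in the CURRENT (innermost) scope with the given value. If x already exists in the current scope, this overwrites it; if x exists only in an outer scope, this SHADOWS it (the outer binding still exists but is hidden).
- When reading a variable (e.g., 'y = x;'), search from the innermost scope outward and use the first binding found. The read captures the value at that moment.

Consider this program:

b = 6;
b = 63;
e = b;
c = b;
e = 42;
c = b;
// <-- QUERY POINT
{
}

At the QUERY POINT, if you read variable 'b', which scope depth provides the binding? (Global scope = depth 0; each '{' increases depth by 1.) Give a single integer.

Answer: 0

Derivation:
Step 1: declare b=6 at depth 0
Step 2: declare b=63 at depth 0
Step 3: declare e=(read b)=63 at depth 0
Step 4: declare c=(read b)=63 at depth 0
Step 5: declare e=42 at depth 0
Step 6: declare c=(read b)=63 at depth 0
Visible at query point: b=63 c=63 e=42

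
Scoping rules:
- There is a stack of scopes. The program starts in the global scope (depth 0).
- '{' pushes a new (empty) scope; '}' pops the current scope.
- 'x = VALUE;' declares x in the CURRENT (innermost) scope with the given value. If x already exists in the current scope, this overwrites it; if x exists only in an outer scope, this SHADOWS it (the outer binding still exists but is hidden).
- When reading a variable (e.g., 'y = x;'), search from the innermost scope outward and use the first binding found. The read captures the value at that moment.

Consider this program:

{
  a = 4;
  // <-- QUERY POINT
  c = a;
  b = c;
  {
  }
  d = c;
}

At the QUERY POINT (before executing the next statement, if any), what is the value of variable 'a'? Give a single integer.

Answer: 4

Derivation:
Step 1: enter scope (depth=1)
Step 2: declare a=4 at depth 1
Visible at query point: a=4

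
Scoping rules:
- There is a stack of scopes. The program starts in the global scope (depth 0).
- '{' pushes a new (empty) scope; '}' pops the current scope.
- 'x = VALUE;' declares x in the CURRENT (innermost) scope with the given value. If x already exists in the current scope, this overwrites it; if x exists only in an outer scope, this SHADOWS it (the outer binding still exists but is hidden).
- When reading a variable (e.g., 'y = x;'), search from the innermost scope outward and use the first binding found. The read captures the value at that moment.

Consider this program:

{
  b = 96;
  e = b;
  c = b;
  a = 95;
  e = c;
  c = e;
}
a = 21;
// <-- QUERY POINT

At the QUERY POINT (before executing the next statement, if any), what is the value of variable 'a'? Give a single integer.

Answer: 21

Derivation:
Step 1: enter scope (depth=1)
Step 2: declare b=96 at depth 1
Step 3: declare e=(read b)=96 at depth 1
Step 4: declare c=(read b)=96 at depth 1
Step 5: declare a=95 at depth 1
Step 6: declare e=(read c)=96 at depth 1
Step 7: declare c=(read e)=96 at depth 1
Step 8: exit scope (depth=0)
Step 9: declare a=21 at depth 0
Visible at query point: a=21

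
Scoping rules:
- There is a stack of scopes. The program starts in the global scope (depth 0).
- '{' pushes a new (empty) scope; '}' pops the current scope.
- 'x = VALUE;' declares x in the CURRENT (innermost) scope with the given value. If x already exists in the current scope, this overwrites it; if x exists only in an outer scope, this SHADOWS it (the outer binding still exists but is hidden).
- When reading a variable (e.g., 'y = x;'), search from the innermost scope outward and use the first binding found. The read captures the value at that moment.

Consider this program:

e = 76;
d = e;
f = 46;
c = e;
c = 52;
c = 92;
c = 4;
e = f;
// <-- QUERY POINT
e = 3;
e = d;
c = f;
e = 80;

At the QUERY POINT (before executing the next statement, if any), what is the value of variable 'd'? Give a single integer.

Answer: 76

Derivation:
Step 1: declare e=76 at depth 0
Step 2: declare d=(read e)=76 at depth 0
Step 3: declare f=46 at depth 0
Step 4: declare c=(read e)=76 at depth 0
Step 5: declare c=52 at depth 0
Step 6: declare c=92 at depth 0
Step 7: declare c=4 at depth 0
Step 8: declare e=(read f)=46 at depth 0
Visible at query point: c=4 d=76 e=46 f=46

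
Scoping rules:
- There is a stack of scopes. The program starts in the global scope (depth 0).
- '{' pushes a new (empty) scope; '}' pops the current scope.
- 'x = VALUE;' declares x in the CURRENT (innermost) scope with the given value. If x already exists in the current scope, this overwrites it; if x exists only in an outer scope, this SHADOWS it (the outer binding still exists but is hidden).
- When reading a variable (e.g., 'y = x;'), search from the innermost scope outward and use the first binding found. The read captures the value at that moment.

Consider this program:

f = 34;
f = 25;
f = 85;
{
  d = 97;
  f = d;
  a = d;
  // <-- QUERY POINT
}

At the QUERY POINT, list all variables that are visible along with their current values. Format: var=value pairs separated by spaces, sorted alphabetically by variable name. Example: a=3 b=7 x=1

Answer: a=97 d=97 f=97

Derivation:
Step 1: declare f=34 at depth 0
Step 2: declare f=25 at depth 0
Step 3: declare f=85 at depth 0
Step 4: enter scope (depth=1)
Step 5: declare d=97 at depth 1
Step 6: declare f=(read d)=97 at depth 1
Step 7: declare a=(read d)=97 at depth 1
Visible at query point: a=97 d=97 f=97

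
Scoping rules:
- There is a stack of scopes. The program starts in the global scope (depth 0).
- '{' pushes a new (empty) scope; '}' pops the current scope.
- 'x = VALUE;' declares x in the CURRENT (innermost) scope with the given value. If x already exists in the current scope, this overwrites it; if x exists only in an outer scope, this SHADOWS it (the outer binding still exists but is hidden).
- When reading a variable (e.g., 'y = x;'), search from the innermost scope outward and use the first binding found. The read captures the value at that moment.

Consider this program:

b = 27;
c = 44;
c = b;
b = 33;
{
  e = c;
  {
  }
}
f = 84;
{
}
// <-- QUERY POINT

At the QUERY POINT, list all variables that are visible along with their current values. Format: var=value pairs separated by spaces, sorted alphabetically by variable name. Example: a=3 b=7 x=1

Step 1: declare b=27 at depth 0
Step 2: declare c=44 at depth 0
Step 3: declare c=(read b)=27 at depth 0
Step 4: declare b=33 at depth 0
Step 5: enter scope (depth=1)
Step 6: declare e=(read c)=27 at depth 1
Step 7: enter scope (depth=2)
Step 8: exit scope (depth=1)
Step 9: exit scope (depth=0)
Step 10: declare f=84 at depth 0
Step 11: enter scope (depth=1)
Step 12: exit scope (depth=0)
Visible at query point: b=33 c=27 f=84

Answer: b=33 c=27 f=84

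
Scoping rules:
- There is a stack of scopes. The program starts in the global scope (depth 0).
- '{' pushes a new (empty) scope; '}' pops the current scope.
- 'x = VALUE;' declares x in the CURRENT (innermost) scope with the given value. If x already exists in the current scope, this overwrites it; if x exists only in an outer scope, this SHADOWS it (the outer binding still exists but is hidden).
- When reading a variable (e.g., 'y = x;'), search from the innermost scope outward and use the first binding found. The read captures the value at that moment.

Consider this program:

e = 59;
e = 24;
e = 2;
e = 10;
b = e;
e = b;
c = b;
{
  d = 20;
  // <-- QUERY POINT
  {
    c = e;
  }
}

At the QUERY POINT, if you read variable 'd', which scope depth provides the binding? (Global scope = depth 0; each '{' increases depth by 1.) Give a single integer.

Step 1: declare e=59 at depth 0
Step 2: declare e=24 at depth 0
Step 3: declare e=2 at depth 0
Step 4: declare e=10 at depth 0
Step 5: declare b=(read e)=10 at depth 0
Step 6: declare e=(read b)=10 at depth 0
Step 7: declare c=(read b)=10 at depth 0
Step 8: enter scope (depth=1)
Step 9: declare d=20 at depth 1
Visible at query point: b=10 c=10 d=20 e=10

Answer: 1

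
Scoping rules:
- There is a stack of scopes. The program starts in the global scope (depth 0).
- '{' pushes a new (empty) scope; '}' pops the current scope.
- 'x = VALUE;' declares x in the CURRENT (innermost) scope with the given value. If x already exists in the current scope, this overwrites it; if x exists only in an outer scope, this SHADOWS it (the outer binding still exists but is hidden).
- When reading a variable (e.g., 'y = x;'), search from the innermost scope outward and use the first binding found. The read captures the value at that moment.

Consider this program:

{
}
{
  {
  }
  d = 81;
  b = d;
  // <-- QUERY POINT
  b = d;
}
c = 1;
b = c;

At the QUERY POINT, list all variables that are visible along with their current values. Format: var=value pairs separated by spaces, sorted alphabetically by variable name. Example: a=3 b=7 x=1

Answer: b=81 d=81

Derivation:
Step 1: enter scope (depth=1)
Step 2: exit scope (depth=0)
Step 3: enter scope (depth=1)
Step 4: enter scope (depth=2)
Step 5: exit scope (depth=1)
Step 6: declare d=81 at depth 1
Step 7: declare b=(read d)=81 at depth 1
Visible at query point: b=81 d=81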